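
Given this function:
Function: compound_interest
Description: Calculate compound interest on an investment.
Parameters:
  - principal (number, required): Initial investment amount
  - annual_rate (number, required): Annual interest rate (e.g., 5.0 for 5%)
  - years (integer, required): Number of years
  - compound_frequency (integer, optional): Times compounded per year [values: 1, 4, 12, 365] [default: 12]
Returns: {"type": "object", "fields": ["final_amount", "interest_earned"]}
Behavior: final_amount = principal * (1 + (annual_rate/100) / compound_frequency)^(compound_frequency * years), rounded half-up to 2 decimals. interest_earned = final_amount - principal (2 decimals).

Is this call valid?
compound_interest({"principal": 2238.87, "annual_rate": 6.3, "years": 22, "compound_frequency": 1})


Checking all required parameters present and types match... All valid.
Valid


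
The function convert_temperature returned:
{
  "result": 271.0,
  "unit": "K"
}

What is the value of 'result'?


271.0


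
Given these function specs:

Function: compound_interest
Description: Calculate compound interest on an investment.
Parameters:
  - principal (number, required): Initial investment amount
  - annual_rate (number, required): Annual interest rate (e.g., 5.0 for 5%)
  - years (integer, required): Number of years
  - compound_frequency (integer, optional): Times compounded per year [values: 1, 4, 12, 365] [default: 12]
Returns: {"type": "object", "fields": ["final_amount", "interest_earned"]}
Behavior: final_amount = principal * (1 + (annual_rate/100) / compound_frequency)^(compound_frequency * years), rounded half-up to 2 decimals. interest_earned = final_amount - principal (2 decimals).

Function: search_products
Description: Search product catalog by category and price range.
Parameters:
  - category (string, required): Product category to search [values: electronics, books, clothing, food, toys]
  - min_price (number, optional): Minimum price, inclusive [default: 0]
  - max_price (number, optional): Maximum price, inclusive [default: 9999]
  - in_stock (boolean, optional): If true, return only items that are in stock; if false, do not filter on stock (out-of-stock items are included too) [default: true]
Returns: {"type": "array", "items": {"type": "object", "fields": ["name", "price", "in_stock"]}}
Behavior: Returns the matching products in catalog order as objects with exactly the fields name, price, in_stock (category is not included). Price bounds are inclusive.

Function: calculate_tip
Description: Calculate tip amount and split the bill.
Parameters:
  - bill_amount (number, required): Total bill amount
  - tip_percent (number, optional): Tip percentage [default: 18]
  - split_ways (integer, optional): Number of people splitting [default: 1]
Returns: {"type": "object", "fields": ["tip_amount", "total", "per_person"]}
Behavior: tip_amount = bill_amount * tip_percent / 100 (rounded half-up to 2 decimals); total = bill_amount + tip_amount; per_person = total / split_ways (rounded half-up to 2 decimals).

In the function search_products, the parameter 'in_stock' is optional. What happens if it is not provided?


The search_products spec declares:
  - in_stock (boolean, optional): If true, return only items that are in stock; if false, do not filter on stock (out-of-stock items are included too) [default: true]
It defaults to true


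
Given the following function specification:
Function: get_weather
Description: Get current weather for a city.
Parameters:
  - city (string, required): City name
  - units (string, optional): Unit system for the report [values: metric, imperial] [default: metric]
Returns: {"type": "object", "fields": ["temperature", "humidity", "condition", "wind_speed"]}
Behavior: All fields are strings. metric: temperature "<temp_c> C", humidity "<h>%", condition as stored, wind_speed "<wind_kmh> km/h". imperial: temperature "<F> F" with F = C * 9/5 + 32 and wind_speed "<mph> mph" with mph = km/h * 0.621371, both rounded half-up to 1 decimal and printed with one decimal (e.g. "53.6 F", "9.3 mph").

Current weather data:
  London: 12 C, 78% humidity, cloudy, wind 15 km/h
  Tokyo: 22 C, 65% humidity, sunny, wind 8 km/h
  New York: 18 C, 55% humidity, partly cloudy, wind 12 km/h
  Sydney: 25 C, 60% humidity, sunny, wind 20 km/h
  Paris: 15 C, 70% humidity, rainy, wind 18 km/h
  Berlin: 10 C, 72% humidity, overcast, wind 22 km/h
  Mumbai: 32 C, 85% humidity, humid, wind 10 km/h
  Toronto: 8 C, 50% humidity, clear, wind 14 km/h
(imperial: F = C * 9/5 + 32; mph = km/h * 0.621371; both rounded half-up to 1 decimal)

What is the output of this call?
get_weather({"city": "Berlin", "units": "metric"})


Berlin record: 10 C, 72%, overcast, 22 km/h
metric: report values as stored ('<temp_c> C', '<humidity>%', '<wind_kmh> km/h')
Output:
{"temperature": "10 C", "humidity": "72%", "condition": "overcast", "wind_speed": "22 km/h"}


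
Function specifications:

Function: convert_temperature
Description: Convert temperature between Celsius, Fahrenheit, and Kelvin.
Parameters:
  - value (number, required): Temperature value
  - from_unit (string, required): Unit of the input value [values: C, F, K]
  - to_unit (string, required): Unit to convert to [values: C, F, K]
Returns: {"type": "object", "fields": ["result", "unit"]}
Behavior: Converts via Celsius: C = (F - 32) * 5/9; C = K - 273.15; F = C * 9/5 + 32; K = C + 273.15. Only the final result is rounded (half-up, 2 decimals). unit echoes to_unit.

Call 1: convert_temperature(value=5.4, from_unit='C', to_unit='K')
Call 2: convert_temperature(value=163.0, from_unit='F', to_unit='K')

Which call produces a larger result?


Call 1:
  Input already in C: 5.4
  To K: 5.4 + 273.15 = 278.55
  Round to 2 decimals: 278.55
  -> 278.55 K
Call 2:
  To C: (163 - 32) * 5/9 = 72.777778
  To K: 72.777778 + 273.15 = 345.927778
  Round to 2 decimals: 345.93
  -> 345.93 K
Call 2 (345.93 K)


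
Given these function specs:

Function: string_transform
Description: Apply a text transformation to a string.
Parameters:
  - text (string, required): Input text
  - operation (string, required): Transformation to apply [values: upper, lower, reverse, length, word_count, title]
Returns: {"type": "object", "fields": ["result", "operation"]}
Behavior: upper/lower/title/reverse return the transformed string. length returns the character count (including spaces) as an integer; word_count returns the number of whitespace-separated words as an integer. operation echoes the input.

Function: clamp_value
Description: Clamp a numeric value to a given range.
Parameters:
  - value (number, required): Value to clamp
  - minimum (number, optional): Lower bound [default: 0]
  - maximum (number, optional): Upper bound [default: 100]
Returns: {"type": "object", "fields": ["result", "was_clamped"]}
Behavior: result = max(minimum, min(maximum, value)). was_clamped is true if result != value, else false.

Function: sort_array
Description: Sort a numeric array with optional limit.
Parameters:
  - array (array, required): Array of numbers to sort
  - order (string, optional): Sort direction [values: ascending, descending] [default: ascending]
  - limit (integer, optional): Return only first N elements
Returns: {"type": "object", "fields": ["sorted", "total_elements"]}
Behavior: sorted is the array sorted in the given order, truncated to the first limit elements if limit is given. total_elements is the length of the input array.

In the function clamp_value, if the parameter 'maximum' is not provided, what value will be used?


The clamp_value spec declares:
  - maximum (number, optional): Upper bound [default: 100]
Default:
100


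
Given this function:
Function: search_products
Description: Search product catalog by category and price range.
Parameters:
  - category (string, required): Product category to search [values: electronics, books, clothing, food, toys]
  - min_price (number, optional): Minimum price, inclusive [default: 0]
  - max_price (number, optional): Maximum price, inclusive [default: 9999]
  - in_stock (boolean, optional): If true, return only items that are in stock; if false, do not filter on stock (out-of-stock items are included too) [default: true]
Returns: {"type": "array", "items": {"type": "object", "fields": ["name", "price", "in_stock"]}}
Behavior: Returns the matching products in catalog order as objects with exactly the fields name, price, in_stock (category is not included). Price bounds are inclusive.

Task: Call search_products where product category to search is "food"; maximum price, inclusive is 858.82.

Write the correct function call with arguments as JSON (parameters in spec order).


Mapping each described value to its parameter name:
  'Product category to search' -> category = "food"
  'Maximum price, inclusive' -> max_price = 858.82
search_products({"category": "food", "max_price": 858.82})


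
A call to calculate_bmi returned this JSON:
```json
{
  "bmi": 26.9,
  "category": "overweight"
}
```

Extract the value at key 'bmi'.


26.9


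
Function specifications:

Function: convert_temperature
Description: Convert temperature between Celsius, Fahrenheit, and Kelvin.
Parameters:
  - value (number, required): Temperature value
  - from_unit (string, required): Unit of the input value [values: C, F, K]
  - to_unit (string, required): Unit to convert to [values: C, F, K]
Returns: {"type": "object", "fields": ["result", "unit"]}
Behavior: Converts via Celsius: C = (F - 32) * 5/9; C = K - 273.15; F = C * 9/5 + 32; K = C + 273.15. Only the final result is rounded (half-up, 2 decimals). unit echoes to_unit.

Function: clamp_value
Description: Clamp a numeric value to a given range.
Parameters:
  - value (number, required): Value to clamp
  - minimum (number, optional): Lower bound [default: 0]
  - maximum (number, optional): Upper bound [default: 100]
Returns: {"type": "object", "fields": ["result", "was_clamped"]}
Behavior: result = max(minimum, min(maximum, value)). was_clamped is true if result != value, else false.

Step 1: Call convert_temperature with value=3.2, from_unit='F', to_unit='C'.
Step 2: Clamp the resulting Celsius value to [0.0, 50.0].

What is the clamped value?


Step 1: convert_temperature(value=3.2, from_unit=F, to_unit=C)
  To C: (3.2 - 32) * 5/9 = -16
  Target is C: -16
  Round to 2 decimals: -16.0
  -> result = -16.0 C
Step 2: clamp_value(value=-16.0, minimum=0.0, maximum=50.0)
  result = max(0.0, min(50.0, -16.0)) = max(0.0, -16.0) = 0.0
  was_clamped = (0.0 != -16.0) = true
  -> result = 0.0
0.0


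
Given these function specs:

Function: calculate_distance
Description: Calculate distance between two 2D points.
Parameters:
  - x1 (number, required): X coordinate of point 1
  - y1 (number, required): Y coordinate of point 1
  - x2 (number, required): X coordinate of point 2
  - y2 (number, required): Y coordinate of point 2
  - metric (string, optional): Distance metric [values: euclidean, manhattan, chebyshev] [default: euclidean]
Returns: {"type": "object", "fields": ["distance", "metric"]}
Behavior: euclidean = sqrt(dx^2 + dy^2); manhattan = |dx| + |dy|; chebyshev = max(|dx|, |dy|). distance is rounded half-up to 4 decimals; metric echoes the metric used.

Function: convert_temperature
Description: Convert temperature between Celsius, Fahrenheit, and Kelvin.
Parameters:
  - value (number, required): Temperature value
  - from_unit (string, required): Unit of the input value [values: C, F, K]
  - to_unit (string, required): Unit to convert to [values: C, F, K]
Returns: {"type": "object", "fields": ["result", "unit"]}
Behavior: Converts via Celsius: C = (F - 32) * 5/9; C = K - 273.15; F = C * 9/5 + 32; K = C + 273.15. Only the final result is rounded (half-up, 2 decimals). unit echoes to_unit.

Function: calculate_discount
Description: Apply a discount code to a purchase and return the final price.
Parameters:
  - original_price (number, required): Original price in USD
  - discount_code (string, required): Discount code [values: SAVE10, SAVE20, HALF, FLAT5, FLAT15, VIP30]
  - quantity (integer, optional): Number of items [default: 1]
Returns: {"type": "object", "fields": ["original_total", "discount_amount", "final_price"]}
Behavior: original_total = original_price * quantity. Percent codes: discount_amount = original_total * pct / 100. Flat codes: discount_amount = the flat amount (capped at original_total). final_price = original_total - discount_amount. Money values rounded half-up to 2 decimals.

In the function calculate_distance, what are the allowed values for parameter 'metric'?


The calculate_distance spec declares:
  - metric (string, optional): Distance metric [values: euclidean, manhattan, chebyshev] [default: euclidean]
Allowed values:
euclidean, manhattan, chebyshev


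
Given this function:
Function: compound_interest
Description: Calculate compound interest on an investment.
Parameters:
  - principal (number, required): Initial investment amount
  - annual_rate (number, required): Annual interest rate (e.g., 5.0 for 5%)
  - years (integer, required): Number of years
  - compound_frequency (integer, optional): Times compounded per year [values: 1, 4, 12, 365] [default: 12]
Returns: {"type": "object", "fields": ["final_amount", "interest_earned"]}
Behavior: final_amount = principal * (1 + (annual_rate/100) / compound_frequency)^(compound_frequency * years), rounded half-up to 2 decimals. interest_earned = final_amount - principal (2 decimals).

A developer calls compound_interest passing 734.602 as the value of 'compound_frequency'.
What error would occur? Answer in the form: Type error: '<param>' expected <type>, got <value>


Spec: 'compound_frequency' is declared as integer; 734.602 is a non-integer number.
Type error: 'compound_frequency' expected integer, got 734.602


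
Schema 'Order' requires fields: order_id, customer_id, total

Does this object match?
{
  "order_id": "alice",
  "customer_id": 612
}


Checking required fields...
Missing: total
Invalid - missing required field 'total'


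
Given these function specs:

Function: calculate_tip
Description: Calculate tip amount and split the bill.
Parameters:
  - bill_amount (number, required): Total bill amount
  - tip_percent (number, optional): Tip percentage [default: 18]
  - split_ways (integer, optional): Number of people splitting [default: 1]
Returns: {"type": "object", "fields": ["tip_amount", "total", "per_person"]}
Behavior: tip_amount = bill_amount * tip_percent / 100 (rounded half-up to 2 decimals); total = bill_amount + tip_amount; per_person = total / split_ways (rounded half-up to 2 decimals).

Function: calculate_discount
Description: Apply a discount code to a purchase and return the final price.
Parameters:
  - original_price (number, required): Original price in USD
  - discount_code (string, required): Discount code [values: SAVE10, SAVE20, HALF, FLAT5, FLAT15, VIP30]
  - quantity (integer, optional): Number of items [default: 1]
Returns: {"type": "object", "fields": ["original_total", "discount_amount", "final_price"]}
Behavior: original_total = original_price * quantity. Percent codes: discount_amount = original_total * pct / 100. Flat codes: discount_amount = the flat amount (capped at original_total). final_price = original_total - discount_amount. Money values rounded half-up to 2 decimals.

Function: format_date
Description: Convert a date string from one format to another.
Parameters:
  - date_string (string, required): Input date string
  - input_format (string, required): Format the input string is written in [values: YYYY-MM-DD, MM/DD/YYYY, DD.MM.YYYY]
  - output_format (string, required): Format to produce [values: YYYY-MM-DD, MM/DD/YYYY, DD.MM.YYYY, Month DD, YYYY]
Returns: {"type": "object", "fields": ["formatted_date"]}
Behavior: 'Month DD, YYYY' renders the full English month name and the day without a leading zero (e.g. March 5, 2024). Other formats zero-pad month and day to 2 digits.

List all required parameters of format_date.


Parameters of format_date and their required/optional flag:
  date_string: required
  input_format: required
  output_format: required
date_string, input_format, output_format


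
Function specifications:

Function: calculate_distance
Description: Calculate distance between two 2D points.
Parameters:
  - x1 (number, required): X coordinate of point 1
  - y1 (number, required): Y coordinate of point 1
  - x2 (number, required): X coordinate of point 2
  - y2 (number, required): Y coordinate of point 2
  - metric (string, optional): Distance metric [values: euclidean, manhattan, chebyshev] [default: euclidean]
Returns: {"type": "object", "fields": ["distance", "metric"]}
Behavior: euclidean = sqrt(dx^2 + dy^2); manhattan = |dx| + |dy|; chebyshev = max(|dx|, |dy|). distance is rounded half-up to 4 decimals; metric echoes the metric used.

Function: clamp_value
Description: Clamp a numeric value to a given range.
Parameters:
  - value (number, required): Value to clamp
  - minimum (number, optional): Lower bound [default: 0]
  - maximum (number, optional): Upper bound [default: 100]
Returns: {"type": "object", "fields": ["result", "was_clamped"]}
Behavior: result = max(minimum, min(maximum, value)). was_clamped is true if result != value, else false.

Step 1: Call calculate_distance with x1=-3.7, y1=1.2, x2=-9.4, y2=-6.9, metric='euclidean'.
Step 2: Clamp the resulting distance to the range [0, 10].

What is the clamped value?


Step 1: calculate_distance (euclidean)
  |dx| = |-9.4 - -3.7| = 5.7; |dy| = |-6.9 - 1.2| = 8.1
  euclidean: sqrt(5.7^2 + 8.1^2) = sqrt(98.1) = 9.904544
  Round to 4 decimals: 9.9045
  -> distance = 9.9045
Step 2: clamp_value(value=9.9045, minimum=0, maximum=10)
  result = max(0, min(10, 9.9045)) = max(0, 9.9045) = 9.9045
  was_clamped = (9.9045 != 9.9045) = false
  -> result = 9.9045
9.9045


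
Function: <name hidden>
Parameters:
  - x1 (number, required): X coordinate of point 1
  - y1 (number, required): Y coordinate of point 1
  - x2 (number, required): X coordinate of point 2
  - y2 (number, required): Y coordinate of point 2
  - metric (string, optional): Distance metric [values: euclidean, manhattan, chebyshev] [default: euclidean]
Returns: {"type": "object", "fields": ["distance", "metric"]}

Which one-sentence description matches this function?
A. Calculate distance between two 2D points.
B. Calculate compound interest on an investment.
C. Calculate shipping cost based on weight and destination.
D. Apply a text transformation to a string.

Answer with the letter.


Parameters x1, y1, x2, y2, metric and return ["distance", "metric"] fit: Calculate distance between two 2D points.
A


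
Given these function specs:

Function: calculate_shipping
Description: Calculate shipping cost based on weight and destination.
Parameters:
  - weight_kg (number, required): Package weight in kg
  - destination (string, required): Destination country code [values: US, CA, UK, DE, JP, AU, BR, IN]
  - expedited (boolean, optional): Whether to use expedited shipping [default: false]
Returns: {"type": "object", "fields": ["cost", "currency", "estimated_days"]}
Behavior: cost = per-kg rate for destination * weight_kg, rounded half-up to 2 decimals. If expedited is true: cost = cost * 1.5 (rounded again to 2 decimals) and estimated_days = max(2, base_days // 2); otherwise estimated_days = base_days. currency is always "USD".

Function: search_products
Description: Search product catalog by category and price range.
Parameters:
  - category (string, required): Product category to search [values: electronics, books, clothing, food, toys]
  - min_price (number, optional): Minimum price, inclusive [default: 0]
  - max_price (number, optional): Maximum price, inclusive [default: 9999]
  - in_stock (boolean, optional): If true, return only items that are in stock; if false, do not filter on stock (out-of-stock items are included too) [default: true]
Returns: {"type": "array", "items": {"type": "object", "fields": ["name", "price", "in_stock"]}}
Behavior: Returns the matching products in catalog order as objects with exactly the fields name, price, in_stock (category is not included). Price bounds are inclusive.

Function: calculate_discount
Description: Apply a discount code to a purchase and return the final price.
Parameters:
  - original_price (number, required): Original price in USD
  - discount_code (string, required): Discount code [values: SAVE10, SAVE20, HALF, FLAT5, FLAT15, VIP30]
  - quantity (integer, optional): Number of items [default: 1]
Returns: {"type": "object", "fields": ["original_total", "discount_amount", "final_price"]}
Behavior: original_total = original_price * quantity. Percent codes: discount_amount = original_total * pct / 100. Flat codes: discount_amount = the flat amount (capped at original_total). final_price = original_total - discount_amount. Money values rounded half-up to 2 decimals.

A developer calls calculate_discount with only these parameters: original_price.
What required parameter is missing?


Required parameters: original_price, discount_code
Provided: original_price
Missing: discount_code
discount_code


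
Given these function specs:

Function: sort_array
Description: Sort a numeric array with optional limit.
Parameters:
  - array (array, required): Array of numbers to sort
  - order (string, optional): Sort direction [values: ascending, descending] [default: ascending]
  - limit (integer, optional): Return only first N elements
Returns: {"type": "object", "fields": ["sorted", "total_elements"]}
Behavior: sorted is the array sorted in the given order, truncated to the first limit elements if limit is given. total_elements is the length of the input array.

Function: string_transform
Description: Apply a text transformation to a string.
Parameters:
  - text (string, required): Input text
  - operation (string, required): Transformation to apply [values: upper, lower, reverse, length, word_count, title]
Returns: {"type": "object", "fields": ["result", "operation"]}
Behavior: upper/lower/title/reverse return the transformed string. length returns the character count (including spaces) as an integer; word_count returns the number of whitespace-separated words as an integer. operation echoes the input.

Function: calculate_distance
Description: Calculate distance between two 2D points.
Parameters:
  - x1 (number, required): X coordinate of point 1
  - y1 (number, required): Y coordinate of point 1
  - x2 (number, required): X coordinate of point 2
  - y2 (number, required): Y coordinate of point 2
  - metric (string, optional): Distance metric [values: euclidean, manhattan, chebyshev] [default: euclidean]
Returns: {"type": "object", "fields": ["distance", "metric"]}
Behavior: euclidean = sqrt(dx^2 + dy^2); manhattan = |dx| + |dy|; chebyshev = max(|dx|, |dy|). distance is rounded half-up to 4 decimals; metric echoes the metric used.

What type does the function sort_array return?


The sort_array spec declares Returns: {"type": "object", "fields": ["sorted", "total_elements"]}
Type:
object


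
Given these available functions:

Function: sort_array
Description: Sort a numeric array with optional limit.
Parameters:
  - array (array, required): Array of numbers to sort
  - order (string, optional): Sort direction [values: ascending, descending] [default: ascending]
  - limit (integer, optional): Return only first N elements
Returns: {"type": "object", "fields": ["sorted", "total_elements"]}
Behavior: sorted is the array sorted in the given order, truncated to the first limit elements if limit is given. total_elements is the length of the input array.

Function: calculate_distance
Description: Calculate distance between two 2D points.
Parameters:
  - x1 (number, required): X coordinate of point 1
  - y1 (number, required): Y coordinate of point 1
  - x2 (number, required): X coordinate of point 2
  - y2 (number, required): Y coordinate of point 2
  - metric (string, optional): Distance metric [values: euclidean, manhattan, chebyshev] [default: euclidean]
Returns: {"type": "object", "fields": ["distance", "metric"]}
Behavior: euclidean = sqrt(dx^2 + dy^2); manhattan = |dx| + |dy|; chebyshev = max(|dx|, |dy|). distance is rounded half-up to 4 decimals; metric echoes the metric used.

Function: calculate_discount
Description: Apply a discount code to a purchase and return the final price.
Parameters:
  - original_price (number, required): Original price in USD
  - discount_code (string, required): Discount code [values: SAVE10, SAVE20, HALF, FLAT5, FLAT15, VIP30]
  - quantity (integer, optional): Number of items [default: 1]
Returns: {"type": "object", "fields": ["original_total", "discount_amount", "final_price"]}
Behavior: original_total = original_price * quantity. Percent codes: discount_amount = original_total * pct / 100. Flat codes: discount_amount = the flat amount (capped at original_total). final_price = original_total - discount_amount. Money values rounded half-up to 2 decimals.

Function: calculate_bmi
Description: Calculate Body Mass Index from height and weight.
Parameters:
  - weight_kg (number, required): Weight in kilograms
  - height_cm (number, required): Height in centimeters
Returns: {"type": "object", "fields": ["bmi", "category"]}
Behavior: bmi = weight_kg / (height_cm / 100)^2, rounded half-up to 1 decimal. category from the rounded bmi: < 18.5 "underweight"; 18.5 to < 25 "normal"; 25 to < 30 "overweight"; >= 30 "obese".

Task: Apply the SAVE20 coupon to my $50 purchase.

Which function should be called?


The task needs a function whose description is: Apply a discount code to a purchase and return the final price.
calculate_discount


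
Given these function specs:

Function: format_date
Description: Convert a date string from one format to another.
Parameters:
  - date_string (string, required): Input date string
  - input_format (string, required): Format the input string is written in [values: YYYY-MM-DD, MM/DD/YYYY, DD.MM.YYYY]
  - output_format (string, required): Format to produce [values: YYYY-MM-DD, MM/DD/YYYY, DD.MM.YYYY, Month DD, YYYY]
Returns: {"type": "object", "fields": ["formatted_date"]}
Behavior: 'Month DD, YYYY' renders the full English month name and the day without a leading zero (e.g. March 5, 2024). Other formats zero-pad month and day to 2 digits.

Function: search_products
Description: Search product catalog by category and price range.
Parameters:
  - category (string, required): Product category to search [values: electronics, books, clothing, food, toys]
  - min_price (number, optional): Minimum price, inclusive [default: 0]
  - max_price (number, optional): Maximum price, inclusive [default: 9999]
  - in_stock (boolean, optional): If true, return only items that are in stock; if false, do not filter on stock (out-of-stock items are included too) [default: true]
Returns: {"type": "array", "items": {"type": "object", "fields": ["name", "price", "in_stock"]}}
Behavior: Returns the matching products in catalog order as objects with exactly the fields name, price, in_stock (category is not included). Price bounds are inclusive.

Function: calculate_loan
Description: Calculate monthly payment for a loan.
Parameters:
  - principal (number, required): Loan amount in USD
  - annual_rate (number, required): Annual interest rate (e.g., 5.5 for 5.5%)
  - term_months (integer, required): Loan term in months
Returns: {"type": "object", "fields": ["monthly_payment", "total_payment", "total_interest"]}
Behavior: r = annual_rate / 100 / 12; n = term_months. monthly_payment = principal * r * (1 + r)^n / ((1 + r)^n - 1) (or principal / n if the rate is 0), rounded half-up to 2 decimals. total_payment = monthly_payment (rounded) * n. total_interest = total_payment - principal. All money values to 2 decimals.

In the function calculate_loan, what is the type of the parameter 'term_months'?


The calculate_loan spec declares:
  - term_months (integer, required): Loan term in months
Type:
integer


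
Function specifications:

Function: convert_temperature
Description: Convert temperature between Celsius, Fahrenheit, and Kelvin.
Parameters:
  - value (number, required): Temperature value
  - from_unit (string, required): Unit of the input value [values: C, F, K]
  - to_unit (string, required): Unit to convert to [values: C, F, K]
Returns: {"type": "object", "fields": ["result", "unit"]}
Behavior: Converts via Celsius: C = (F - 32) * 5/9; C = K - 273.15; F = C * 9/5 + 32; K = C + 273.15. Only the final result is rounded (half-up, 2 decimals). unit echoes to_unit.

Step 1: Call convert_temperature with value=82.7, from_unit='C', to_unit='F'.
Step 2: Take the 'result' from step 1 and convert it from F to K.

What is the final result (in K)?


Step 1: convert_temperature(value=82.7, from_unit=C, to_unit=F)
  Input already in C: 82.7
  To F: 82.7 * 9/5 + 32 = 180.86
  Round to 2 decimals: 180.86
  -> result = 180.86 F
Step 2: convert_temperature(value=180.86, from_unit=F, to_unit=K)
  To C: (180.86 - 32) * 5/9 = 82.7
  To K: 82.7 + 273.15 = 355.85
  Round to 2 decimals: 355.85
  -> result = 355.85 K
355.85 K


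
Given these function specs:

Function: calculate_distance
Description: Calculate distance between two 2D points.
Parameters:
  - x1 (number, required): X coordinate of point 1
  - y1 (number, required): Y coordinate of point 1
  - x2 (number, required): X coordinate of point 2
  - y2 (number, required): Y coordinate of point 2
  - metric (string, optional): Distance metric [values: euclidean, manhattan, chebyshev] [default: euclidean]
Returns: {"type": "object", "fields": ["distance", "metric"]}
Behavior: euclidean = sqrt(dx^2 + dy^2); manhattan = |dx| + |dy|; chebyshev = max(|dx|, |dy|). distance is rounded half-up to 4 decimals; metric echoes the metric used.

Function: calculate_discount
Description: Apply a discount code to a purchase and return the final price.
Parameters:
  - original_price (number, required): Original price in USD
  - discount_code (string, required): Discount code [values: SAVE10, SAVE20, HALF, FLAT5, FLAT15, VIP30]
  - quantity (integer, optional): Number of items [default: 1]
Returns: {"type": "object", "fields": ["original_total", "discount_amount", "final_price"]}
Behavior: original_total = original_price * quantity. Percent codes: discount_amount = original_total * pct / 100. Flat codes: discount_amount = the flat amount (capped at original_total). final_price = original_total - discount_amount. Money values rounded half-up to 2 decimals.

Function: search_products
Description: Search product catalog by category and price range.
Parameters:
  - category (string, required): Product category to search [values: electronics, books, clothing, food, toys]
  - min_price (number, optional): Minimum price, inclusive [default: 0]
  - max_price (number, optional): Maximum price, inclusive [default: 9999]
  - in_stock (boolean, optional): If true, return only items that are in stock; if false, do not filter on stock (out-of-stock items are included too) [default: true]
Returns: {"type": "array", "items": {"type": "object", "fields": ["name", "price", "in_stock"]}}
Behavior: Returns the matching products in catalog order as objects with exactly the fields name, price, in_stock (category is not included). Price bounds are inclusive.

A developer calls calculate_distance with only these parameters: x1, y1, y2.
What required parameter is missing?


Required parameters: x1, y1, x2, y2
Provided: x1, y1, y2
Missing: x2
x2


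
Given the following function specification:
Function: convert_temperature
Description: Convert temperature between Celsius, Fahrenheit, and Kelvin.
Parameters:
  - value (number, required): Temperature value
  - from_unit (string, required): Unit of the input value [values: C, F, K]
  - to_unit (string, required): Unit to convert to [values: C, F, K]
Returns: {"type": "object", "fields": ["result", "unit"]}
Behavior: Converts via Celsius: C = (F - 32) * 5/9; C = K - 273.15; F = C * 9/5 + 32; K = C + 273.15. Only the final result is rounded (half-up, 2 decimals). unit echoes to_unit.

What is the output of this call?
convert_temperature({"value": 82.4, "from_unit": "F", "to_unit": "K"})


To C: (82.4 - 32) * 5/9 = 28
To K: 28 + 273.15 = 301.15
Round to 2 decimals: 301.15
Output:
{"result": 301.15, "unit": "K"}


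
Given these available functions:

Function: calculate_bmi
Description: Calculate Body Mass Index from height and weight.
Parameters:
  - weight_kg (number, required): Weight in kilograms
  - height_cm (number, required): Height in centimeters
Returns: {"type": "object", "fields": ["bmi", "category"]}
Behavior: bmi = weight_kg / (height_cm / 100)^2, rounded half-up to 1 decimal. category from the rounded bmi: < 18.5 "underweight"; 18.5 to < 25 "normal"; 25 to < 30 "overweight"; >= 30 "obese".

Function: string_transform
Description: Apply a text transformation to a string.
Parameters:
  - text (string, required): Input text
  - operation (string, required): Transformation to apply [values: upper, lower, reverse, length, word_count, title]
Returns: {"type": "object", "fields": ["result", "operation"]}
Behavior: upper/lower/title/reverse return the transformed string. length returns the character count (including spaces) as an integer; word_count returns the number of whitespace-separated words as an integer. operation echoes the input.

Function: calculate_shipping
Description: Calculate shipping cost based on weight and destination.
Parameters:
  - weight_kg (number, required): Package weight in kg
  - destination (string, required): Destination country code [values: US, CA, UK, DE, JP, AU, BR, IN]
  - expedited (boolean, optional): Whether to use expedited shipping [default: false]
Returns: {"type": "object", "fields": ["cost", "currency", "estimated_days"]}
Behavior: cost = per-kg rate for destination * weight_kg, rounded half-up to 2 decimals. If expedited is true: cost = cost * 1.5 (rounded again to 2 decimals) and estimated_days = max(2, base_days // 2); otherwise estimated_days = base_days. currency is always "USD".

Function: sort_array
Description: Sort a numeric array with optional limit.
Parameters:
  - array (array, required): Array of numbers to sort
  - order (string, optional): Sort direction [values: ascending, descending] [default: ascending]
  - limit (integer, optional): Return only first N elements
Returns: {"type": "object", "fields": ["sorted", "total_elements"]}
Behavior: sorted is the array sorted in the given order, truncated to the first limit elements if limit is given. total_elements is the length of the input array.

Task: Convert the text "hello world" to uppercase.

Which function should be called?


The task needs a function whose description is: Apply a text transformation to a string.
string_transform


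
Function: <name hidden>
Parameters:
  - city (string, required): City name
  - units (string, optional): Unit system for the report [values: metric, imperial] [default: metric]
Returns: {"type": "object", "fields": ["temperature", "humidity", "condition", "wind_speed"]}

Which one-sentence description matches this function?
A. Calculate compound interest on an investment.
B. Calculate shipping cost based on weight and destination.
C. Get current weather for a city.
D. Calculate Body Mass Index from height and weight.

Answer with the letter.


Parameters city, units and return ["temperature", "humidity", "condition", "wind_speed"] fit: Get current weather for a city.
C


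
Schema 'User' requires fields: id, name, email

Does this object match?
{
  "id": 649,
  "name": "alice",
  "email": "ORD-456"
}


Checking required fields... All present.
Valid - all required fields present


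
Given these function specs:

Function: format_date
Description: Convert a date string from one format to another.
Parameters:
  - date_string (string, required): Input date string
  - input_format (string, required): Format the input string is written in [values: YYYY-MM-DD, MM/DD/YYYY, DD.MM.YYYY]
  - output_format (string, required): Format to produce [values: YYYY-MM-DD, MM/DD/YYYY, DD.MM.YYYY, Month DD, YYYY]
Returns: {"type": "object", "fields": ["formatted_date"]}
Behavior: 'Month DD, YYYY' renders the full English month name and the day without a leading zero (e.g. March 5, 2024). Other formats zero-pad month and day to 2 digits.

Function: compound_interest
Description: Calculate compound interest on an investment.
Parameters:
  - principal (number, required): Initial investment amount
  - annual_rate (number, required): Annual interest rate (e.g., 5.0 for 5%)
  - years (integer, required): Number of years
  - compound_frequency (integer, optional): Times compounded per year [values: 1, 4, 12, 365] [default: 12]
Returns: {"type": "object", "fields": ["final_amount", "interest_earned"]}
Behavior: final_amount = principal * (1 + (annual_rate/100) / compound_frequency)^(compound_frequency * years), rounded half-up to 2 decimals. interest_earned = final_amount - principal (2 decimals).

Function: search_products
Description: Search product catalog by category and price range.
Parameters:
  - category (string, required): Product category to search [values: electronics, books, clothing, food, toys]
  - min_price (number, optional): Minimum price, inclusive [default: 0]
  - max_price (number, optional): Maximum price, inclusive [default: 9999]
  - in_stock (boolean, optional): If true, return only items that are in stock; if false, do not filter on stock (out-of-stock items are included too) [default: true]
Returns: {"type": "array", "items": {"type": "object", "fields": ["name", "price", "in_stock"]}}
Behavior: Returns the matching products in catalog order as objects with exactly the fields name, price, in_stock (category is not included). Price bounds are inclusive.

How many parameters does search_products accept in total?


Parameters of search_products: category (required), min_price (optional), max_price (optional), in_stock (optional)
Total:
4


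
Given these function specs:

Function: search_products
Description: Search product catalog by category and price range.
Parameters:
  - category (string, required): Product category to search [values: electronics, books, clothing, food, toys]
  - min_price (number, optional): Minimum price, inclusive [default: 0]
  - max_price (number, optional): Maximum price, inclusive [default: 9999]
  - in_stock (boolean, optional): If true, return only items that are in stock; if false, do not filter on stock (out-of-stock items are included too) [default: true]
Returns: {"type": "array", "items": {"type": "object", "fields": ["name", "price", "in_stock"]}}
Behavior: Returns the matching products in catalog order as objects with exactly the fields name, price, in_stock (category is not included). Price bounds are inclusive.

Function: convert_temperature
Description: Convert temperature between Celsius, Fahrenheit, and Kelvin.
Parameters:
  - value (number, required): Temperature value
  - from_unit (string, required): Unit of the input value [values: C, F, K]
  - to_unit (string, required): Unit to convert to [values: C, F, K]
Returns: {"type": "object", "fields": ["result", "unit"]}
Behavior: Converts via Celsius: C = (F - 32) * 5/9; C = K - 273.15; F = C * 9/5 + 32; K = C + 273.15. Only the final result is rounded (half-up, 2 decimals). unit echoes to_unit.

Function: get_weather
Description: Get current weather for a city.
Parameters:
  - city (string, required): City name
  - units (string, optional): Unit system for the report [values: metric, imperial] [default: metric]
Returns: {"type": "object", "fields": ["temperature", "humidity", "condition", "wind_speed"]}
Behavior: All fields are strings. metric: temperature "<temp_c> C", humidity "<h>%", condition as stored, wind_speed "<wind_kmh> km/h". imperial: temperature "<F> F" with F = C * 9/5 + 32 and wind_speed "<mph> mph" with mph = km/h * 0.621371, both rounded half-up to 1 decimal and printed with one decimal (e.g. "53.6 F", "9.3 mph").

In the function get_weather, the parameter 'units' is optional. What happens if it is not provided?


The get_weather spec declares:
  - units (string, optional): Unit system for the report [values: metric, imperial] [default: metric]
It defaults to metric


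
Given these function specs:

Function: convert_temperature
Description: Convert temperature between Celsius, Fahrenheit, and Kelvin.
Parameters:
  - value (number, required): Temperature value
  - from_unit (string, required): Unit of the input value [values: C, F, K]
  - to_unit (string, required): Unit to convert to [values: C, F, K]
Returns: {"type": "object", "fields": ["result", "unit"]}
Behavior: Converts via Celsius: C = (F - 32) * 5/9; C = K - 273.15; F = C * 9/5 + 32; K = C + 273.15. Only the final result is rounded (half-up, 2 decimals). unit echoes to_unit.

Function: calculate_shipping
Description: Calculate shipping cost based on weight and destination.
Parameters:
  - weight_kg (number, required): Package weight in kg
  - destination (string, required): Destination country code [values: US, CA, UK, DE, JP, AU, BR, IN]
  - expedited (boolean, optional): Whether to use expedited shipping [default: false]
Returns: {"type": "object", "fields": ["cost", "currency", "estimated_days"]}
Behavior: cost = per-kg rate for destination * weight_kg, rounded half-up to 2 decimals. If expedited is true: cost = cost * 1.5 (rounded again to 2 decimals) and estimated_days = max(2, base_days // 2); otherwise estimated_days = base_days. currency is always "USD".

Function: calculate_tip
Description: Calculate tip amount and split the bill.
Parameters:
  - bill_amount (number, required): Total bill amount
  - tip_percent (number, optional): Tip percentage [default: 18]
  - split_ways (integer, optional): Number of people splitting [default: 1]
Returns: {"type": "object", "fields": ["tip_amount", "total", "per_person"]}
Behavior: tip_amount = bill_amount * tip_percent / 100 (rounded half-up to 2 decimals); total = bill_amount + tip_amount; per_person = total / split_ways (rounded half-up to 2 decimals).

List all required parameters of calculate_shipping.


Parameters of calculate_shipping and their required/optional flag:
  weight_kg: required
  destination: required
  expedited: optional
destination, weight_kg
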